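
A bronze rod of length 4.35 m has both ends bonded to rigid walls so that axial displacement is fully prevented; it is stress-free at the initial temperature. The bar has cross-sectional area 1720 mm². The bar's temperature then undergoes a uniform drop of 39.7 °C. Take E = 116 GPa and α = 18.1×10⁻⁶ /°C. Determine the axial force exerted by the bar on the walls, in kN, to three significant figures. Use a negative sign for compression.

143 kN

Free thermal expansion αLΔT = 18.1e-6 · 4350 · -39.7 = -3.126 mm.
The walls impose strain ε = −(-3.126)/4350 = 7.1857e-04; σ = Eε = 116000 · 7.1857e-04 = 83.35 MPa.
Wall reaction R = σ·A = 83.35·1720 = 143400 N = 143.4 kN.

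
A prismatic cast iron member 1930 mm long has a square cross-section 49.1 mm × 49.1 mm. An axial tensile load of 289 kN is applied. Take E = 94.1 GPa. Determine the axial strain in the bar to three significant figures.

0.00127

A = 2411 mm².
σ = N/A = 119.9 MPa; ε = σ/E = 119.9/94100 = 1.274e-03.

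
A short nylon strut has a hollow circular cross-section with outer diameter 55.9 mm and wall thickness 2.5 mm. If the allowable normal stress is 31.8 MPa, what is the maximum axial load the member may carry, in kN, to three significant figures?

13.3 kN

A = 419.4 mm².
P_max = σ_allow · A = 31.8 · 419.4 = 13340 N = 13.34 kN.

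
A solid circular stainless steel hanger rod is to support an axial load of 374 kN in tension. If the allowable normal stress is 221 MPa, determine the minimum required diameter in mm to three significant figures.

46.4 mm

Required area A ≥ P/σ_allow = 374000/221 = 1692 mm².
For a solid circular section, d ≥ √(4A/π) = 46.42 mm.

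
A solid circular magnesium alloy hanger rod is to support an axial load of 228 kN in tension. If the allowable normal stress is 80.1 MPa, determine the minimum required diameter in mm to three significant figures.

60.2 mm

Required area A ≥ P/σ_allow = 228000/80.1 = 2846 mm².
For a solid circular section, d ≥ √(4A/π) = 60.2 mm.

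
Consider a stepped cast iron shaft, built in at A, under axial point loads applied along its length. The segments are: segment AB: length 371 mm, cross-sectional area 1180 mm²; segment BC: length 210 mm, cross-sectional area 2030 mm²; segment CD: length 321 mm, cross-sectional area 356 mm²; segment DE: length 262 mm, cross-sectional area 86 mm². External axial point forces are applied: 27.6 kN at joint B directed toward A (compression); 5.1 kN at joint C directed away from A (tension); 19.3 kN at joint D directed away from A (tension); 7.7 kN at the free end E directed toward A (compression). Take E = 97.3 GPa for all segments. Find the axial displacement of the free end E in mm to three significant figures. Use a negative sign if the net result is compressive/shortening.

-0.151 mm

Internal axial forces (sectioning from the free end, tension +): N_DE = -7.7 kN, N_CD = 11.6 kN, N_BC = 16.7 kN, N_AB = -10.9 kN.
δ_AB = -10900·371/(1180·97300) = -0.03522 mm
δ_BC = 16700·210/(2030·97300) = 0.01776 mm
δ_CD = 11600·321/(356·97300) = 0.1075 mm
δ_DE = -7700·262/(86·97300) = -0.2411 mm
δ = Σδ_i = -0.1511 mm.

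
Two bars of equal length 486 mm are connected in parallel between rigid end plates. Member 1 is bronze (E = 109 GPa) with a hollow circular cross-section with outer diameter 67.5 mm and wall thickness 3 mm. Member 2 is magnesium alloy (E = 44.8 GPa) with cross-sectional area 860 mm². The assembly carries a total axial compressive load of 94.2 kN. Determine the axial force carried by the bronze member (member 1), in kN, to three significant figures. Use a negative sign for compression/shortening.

A_1 = 607.9 mm².
Equal strain + equilibrium ⇒ each member carries load in proportion to AE: A₁E₁ = 66260000 N, A₂E₂ = 38530000 N, ΣAE = 104800000 N.
F₁ = P·A₁E₁/ΣAE = -94200·66260000/104800000 = -59570 N.

-59.6 kN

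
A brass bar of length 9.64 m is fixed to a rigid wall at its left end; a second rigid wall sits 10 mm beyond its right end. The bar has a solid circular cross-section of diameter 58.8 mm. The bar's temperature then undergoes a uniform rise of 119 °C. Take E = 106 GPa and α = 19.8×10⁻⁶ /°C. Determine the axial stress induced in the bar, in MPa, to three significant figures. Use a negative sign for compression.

Free thermal expansion αLΔT = 19.8e-6 · 9640 · 119 = 22.71 mm.
The walls engage after the gap closes; constrained expansion = 22.71 − 10 = 12.71 mm.
The walls impose strain ε = −(12.71)/9640 = -1.3189e-03; σ = Eε = 106000 · -1.3189e-03 = -139.8 MPa.

-140 MPa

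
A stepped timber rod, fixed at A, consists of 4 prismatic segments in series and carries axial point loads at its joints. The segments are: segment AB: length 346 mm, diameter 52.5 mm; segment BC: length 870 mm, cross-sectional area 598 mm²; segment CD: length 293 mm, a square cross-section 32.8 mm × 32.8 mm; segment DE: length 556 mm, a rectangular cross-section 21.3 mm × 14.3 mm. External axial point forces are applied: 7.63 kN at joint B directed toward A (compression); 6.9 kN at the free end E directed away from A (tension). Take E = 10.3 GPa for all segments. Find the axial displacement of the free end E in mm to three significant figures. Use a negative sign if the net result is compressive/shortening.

Internal axial forces (sectioning from the free end, tension +): N_DE = 6.9 kN, N_CD = 6.9 kN, N_BC = 6.9 kN, N_AB = -0.73 kN.
A_AB = 2165 mm².
A_CD = 1076 mm².
A_DE = 304.6 mm².
δ_AB = -730·346/(2165·10300) = -0.01133 mm
δ_BC = 6900·870/(598·10300) = 0.9746 mm
δ_CD = 6900·293/(1076·10300) = 0.1824 mm
δ_DE = 6900·556/(304.6·10300) = 1.223 mm
δ = Σδ_i = 2.369 mm.

2.37 mm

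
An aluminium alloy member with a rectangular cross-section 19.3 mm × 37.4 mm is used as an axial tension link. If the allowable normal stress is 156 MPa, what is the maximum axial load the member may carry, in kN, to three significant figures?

A = 721.8 mm².
P_max = σ_allow · A = 156 · 721.8 = 112600 N = 112.6 kN.

113 kN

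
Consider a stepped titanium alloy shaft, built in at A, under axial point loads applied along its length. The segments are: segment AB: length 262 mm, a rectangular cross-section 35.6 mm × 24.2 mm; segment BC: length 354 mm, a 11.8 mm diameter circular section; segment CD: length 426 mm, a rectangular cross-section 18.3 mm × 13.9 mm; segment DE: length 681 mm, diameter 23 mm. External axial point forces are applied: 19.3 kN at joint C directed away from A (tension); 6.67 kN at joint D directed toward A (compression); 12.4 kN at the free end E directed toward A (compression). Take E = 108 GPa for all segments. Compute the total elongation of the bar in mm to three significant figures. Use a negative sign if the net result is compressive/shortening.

-0.476 mm

Internal axial forces (sectioning from the free end, tension +): N_DE = -12.4 kN, N_CD = -19.07 kN, N_BC = 0.23 kN, N_AB = 0.23 kN.
A_AB = 861.5 mm².
A_BC = 109.4 mm².
A_CD = 254.4 mm².
A_DE = 415.5 mm².
δ_AB = 230·262/(861.5·108000) = 0.0006476 mm
δ_BC = 230·354/(109.4·108000) = 0.006894 mm
δ_CD = -19070·426/(254.4·108000) = -0.2957 mm
δ_DE = -12400·681/(415.5·108000) = -0.1882 mm
δ = Σδ_i = -0.4764 mm.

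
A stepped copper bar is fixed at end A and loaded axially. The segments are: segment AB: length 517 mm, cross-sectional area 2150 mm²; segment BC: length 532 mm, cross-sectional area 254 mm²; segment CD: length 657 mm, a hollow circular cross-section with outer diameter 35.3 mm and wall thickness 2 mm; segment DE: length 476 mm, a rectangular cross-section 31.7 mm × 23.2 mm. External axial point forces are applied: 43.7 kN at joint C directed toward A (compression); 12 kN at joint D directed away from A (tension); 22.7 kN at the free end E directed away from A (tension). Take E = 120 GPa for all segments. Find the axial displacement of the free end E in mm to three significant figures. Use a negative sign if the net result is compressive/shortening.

0.855 mm

Internal axial forces (sectioning from the free end, tension +): N_DE = 22.7 kN, N_CD = 34.7 kN, N_BC = -9 kN, N_AB = -9 kN.
A_CD = 209.2 mm².
A_DE = 735.4 mm².
δ_AB = -9000·517/(2150·120000) = -0.01803 mm
δ_BC = -9000·532/(254·120000) = -0.1571 mm
δ_CD = 34700·657/(209.2·120000) = 0.908 mm
δ_DE = 22700·476/(735.4·120000) = 0.1224 mm
δ = Σδ_i = 0.8553 mm.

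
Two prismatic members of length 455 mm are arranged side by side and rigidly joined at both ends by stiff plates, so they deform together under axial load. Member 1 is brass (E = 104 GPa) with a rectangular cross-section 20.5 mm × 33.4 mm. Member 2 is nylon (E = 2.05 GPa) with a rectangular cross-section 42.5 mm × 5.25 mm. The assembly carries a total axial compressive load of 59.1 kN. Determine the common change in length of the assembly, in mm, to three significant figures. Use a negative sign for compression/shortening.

-0.375 mm

A_1 = 684.7 mm².
A_2 = 223.1 mm².
Equal strain + equilibrium ⇒ each member carries load in proportion to AE: A₁E₁ = 71210000 N, A₂E₂ = 457400 N, ΣAE = 71670000 N.
δ = PL/ΣAE = -59100·455/71670000 = -0.3752 mm.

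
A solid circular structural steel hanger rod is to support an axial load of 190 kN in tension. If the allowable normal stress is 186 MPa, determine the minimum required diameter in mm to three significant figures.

Required area A ≥ P/σ_allow = 190000/186 = 1022 mm².
For a solid circular section, d ≥ √(4A/π) = 36.06 mm.

36.1 mm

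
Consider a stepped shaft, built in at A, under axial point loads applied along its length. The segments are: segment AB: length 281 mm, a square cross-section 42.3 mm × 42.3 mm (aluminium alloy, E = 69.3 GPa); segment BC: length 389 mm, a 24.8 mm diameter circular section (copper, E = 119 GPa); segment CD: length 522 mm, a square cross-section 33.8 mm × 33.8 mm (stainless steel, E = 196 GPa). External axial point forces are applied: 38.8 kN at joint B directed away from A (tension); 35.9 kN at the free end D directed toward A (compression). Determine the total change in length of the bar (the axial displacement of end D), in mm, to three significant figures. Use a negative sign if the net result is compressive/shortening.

Internal axial forces (sectioning from the free end, tension +): N_CD = -35.9 kN, N_BC = -35.9 kN, N_AB = 2.9 kN.
A_AB = 1789 mm².
A_BC = 483.1 mm².
A_CD = 1142 mm².
δ_AB = 2900·281/(1789·69300) = 0.006572 mm
δ_BC = -35900·389/(483.1·119000) = -0.2429 mm
δ_CD = -35900·522/(1142·196000) = -0.08369 mm
δ = Σδ_i = -0.3201 mm.

-0.320 mm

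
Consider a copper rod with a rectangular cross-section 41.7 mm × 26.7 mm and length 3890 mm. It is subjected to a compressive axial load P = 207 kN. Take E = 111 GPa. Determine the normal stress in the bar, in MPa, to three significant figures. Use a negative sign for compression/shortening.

-186 MPa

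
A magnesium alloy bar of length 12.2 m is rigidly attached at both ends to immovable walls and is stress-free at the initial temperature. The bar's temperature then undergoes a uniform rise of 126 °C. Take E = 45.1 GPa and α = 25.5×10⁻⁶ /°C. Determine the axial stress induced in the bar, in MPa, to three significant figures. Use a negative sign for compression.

-145 MPa

Free thermal expansion αLΔT = 25.5e-6 · 12200 · 126 = 39.2 mm.
The walls impose strain ε = −(39.2)/12200 = -3.2130e-03; σ = Eε = 45100 · -3.2130e-03 = -144.9 MPa.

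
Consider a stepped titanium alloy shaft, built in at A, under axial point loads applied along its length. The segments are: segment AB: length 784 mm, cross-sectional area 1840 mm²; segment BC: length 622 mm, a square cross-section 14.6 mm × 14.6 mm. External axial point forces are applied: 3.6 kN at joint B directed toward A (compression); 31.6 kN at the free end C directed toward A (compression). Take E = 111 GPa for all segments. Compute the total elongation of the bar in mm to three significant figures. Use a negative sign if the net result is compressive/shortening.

-0.966 mm

Internal axial forces (sectioning from the free end, tension +): N_BC = -31.6 kN, N_AB = -35.2 kN.
A_BC = 213.2 mm².
δ_AB = -35200·784/(1840·111000) = -0.1351 mm
δ_BC = -31600·622/(213.2·111000) = -0.8307 mm
δ = Σδ_i = -0.9658 mm.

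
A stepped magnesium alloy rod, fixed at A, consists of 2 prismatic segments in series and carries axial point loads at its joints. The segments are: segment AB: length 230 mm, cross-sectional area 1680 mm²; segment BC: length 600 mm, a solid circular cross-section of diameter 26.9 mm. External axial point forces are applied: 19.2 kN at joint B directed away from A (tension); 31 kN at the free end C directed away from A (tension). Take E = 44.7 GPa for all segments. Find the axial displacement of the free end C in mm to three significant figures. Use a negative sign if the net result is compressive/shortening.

0.886 mm

Internal axial forces (sectioning from the free end, tension +): N_BC = 31 kN, N_AB = 50.2 kN.
A_BC = 568.3 mm².
δ_AB = 50200·230/(1680·44700) = 0.1537 mm
δ_BC = 31000·600/(568.3·44700) = 0.7322 mm
δ = Σδ_i = 0.8859 mm.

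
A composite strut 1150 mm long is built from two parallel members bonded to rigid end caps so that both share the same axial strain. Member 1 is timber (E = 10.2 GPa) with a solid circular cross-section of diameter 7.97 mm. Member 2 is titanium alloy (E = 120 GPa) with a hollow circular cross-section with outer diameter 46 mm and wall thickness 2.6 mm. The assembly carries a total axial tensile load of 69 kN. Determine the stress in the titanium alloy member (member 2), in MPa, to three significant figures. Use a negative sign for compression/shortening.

192 MPa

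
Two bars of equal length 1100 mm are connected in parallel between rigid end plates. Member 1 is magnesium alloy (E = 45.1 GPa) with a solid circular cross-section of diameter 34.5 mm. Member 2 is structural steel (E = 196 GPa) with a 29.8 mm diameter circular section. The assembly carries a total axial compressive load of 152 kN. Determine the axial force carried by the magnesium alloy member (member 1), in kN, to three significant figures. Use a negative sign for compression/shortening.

-35.8 kN

A_1 = 934.8 mm².
A_2 = 697.5 mm².
Equal strain + equilibrium ⇒ each member carries load in proportion to AE: A₁E₁ = 42160000 N, A₂E₂ = 136700000 N, ΣAE = 178900000 N.
F₁ = P·A₁E₁/ΣAE = -152000·42160000/178900000 = -35830 N.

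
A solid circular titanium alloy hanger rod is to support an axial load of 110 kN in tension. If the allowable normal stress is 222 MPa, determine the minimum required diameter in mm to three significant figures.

Required area A ≥ P/σ_allow = 110000/222 = 495.5 mm².
For a solid circular section, d ≥ √(4A/π) = 25.12 mm.

25.1 mm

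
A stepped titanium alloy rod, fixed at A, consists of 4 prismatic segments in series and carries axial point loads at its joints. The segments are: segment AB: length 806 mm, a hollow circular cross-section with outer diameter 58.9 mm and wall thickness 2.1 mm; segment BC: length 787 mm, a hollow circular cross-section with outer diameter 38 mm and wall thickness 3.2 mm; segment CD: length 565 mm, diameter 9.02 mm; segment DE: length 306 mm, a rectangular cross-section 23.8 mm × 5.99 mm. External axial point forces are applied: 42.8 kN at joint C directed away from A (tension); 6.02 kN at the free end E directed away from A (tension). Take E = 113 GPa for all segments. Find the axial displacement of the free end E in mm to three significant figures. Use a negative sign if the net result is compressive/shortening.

2.49 mm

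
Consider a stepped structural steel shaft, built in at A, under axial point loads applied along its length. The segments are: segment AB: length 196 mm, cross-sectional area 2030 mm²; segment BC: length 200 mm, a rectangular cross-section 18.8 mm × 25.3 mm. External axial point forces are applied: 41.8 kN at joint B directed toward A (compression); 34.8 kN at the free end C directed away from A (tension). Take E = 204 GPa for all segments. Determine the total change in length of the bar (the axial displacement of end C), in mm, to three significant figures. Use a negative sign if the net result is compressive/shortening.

0.0684 mm

Internal axial forces (sectioning from the free end, tension +): N_BC = 34.8 kN, N_AB = -7 kN.
A_BC = 475.6 mm².
δ_AB = -7000·196/(2030·204000) = -0.003313 mm
δ_BC = 34800·200/(475.6·204000) = 0.07173 mm
δ = Σδ_i = 0.06842 mm.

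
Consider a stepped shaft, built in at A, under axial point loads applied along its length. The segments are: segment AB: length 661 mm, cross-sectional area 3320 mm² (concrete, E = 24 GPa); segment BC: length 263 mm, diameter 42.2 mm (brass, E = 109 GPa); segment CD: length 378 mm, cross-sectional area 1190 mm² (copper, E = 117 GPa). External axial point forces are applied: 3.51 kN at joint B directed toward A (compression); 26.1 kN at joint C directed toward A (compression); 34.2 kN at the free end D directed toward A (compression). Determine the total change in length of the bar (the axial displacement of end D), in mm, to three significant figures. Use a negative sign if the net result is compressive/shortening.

-0.726 mm

Internal axial forces (sectioning from the free end, tension +): N_CD = -34.2 kN, N_BC = -60.3 kN, N_AB = -63.81 kN.
A_BC = 1399 mm².
δ_AB = -63810·661/(3320·24000) = -0.5293 mm
δ_BC = -60300·263/(1399·109000) = -0.104 mm
δ_CD = -34200·378/(1190·117000) = -0.09285 mm
δ = Σδ_i = -0.7262 mm.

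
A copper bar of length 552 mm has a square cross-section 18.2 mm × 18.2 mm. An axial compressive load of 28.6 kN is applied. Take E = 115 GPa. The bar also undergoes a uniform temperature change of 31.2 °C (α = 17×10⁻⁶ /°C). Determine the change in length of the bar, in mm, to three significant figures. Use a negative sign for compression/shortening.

-0.122 mm

A = 331.2 mm².
δ_mech = NL/(AE) = -28600·552/(331.2·115000) = -0.4144 mm.
δ_thermal = αLΔT = 17e-6·552·31.2 = 0.2928 mm.
δ = δ_mech + δ_thermal = -0.1217 mm.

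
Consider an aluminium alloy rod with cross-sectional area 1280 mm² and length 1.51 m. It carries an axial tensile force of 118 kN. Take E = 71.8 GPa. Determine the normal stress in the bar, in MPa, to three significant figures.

92.2 MPa

σ = N/A = 118000/1280 = 92.19 MPa.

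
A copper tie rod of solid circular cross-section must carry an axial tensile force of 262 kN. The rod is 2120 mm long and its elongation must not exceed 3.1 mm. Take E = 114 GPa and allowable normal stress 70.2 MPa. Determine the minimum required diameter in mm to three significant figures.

Required area A ≥ P/σ_allow = 262000/70.2 = 3732 mm².
For a solid circular section, d ≥ √(4A/π) = 68.93 mm.
Elongation limit: A ≥ PL/(Eδ_allow) = 262000·2120/(114000·3.1) = 1572 mm² ⇒ d ≥ 44.73 mm.
The stress limit governs.

68.9 mm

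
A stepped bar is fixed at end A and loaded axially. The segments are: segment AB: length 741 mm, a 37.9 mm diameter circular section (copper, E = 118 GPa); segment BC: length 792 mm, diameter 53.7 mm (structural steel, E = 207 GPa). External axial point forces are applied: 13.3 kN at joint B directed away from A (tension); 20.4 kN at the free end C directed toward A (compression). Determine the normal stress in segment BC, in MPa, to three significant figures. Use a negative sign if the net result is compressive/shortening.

Internal axial forces (sectioning from the free end, tension +): N_BC = -20.4 kN, N_AB = -7.1 kN.
A_BC = 2265 mm².
σ_BC = N_BC/A_BC = -20400/2265 = -9.007 MPa.

-9.01 MPa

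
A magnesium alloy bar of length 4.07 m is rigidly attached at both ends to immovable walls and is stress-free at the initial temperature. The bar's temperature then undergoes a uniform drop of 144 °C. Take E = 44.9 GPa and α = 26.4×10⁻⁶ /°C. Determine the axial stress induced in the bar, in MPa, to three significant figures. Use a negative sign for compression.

Free thermal expansion αLΔT = 26.4e-6 · 4070 · -144 = -15.47 mm.
The walls impose strain ε = −(-15.47)/4070 = 3.8016e-03; σ = Eε = 44900 · 3.8016e-03 = 170.7 MPa.

171 MPa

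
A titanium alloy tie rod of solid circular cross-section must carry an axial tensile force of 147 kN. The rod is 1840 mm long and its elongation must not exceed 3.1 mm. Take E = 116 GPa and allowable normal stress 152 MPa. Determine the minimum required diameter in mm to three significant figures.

Required area A ≥ P/σ_allow = 147000/152 = 967.1 mm².
For a solid circular section, d ≥ √(4A/π) = 35.09 mm.
Elongation limit: A ≥ PL/(Eδ_allow) = 147000·1840/(116000·3.1) = 752.2 mm² ⇒ d ≥ 30.95 mm.
The stress limit governs.

35.1 mm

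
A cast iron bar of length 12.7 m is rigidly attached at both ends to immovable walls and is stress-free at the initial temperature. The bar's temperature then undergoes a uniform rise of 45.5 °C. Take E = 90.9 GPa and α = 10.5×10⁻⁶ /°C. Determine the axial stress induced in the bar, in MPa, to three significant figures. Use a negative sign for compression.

-43.4 MPa

Free thermal expansion αLΔT = 10.5e-6 · 12700 · 45.5 = 6.067 mm.
The walls impose strain ε = −(6.067)/12700 = -4.7775e-04; σ = Eε = 90900 · -4.7775e-04 = -43.43 MPa.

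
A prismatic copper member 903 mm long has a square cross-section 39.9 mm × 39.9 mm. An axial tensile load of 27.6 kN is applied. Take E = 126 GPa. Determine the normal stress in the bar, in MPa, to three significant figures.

17.3 MPa

A = 1592 mm².
σ = N/A = 27600/1592 = 17.34 MPa.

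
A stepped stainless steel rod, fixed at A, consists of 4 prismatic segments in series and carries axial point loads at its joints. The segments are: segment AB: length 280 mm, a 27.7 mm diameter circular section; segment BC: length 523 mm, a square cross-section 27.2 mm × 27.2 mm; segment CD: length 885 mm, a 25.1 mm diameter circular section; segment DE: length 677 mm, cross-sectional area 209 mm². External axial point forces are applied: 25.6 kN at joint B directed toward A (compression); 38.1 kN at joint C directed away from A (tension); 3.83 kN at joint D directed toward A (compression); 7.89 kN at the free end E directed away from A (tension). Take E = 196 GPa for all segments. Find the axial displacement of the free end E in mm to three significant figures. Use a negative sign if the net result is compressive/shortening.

Internal axial forces (sectioning from the free end, tension +): N_DE = 7.89 kN, N_CD = 4.06 kN, N_BC = 42.16 kN, N_AB = 16.56 kN.
A_AB = 602.6 mm².
A_BC = 739.8 mm².
A_CD = 494.8 mm².
δ_AB = 16560·280/(602.6·196000) = 0.03926 mm
δ_BC = 42160·523/(739.8·196000) = 0.1521 mm
δ_CD = 4060·885/(494.8·196000) = 0.03705 mm
δ_DE = 7890·677/(209·196000) = 0.1304 mm
δ = Σδ_i = 0.3588 mm.

0.359 mm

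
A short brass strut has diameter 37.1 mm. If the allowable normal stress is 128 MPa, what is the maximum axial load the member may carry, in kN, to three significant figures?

A = 1081 mm².
P_max = σ_allow · A = 128 · 1081 = 138400 N = 138.4 kN.

138 kN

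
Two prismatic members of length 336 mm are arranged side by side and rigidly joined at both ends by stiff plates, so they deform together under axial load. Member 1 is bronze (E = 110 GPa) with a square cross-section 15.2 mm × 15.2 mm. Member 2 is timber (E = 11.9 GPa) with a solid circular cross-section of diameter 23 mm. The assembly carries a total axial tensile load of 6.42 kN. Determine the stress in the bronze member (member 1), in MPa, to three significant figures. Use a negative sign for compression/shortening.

A_1 = 231 mm².
A_2 = 415.5 mm².
Equal strain + equilibrium ⇒ each member carries load in proportion to AE: A₁E₁ = 25410000 N, A₂E₂ = 4944000 N, ΣAE = 30360000 N.
σ₁ = P·E₁/ΣAE = 6420·110000/30360000 = 23.26 MPa.

23.3 MPa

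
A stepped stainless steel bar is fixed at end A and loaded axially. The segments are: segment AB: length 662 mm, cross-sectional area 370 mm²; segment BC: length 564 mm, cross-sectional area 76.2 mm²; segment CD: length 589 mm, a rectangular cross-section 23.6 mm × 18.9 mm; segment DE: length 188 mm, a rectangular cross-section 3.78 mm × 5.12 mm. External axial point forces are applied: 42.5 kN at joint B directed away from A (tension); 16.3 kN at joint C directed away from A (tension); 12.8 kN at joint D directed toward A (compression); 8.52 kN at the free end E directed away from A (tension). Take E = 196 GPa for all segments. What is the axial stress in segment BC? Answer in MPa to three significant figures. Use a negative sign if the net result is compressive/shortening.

Internal axial forces (sectioning from the free end, tension +): N_DE = 8.52 kN, N_CD = -4.28 kN, N_BC = 12.02 kN, N_AB = 54.52 kN.
σ_BC = N_BC/A_BC = 12020/76.2 = 157.7 MPa.

158 MPa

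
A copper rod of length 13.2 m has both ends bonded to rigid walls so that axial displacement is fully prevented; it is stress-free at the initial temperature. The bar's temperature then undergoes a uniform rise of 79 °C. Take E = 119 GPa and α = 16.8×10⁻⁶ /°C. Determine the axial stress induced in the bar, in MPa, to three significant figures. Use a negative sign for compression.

Free thermal expansion αLΔT = 16.8e-6 · 13200 · 79 = 17.52 mm.
The walls impose strain ε = −(17.52)/13200 = -1.3272e-03; σ = Eε = 119000 · -1.3272e-03 = -157.9 MPa.

-158 MPa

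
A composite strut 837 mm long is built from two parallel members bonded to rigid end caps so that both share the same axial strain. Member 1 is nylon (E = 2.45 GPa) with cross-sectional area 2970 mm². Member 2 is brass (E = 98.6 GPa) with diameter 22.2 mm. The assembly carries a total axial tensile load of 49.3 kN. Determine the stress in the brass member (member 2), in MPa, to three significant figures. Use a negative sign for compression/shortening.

107 MPa

A_2 = 387.1 mm².
Equal strain + equilibrium ⇒ each member carries load in proportion to AE: A₁E₁ = 7276000 N, A₂E₂ = 38170000 N, ΣAE = 45440000 N.
σ₂ = P·E₂/ΣAE = 49300·98600/45440000 = 107 MPa.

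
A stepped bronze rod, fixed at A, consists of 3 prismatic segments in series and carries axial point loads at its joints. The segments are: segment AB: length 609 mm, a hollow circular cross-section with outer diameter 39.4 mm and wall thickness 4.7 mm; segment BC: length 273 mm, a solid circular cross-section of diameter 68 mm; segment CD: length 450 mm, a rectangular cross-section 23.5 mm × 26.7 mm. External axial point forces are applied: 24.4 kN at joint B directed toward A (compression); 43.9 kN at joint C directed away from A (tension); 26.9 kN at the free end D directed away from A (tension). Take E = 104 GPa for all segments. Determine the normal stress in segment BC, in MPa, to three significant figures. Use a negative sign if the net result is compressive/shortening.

19.5 MPa

Internal axial forces (sectioning from the free end, tension +): N_CD = 26.9 kN, N_BC = 70.8 kN, N_AB = 46.4 kN.
A_BC = 3632 mm².
σ_BC = N_BC/A_BC = 70800/3632 = 19.5 MPa.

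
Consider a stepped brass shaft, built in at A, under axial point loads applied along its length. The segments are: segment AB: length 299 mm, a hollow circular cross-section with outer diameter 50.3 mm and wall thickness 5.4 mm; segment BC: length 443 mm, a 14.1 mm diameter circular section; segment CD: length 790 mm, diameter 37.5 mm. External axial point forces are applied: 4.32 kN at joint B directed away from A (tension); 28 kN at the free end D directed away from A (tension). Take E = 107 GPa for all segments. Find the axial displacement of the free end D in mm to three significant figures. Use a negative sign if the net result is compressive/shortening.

1.05 mm

Internal axial forces (sectioning from the free end, tension +): N_CD = 28 kN, N_BC = 28 kN, N_AB = 32.32 kN.
A_AB = 761.7 mm².
A_BC = 156.1 mm².
A_CD = 1104 mm².
δ_AB = 32320·299/(761.7·107000) = 0.1186 mm
δ_BC = 28000·443/(156.1·107000) = 0.7424 mm
δ_CD = 28000·790/(1104·107000) = 0.1872 mm
δ = Σδ_i = 1.048 mm.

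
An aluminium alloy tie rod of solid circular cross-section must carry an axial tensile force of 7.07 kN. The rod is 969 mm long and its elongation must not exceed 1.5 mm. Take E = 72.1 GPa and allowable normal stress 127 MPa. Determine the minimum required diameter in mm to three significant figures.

8.98 mm

Required area A ≥ P/σ_allow = 7070/127 = 55.67 mm².
For a solid circular section, d ≥ √(4A/π) = 8.419 mm.
Elongation limit: A ≥ PL/(Eδ_allow) = 7070·969/(72100·1.5) = 63.35 mm² ⇒ d ≥ 8.981 mm.
The elongation limit governs.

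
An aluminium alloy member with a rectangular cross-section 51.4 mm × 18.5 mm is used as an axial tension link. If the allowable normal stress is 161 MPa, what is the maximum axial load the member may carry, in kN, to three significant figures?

153 kN

A = 950.9 mm².
P_max = σ_allow · A = 161 · 950.9 = 153100 N = 153.1 kN.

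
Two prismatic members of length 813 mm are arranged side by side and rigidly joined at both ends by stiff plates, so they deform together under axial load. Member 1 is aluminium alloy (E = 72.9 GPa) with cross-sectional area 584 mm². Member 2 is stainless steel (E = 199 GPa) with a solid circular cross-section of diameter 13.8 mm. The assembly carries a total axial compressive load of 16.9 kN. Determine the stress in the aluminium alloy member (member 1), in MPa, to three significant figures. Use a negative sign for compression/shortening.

A_2 = 149.6 mm².
Equal strain + equilibrium ⇒ each member carries load in proportion to AE: A₁E₁ = 42570000 N, A₂E₂ = 29760000 N, ΣAE = 72340000 N.
σ₁ = P·E₁/ΣAE = -16900·72900/72340000 = -17.03 MPa.

-17.0 MPa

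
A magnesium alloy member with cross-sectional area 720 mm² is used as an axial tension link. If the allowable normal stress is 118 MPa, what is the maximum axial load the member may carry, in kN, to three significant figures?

85.0 kN

P_max = σ_allow · A = 118 · 720 = 84960 N = 84.96 kN.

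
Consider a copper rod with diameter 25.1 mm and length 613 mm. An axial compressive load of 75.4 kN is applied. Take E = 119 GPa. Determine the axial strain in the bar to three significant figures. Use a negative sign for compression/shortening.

A = 494.8 mm².
σ = N/A = -152.4 MPa; ε = σ/E = -152.4/119000 = -1.281e-03.

-0.00128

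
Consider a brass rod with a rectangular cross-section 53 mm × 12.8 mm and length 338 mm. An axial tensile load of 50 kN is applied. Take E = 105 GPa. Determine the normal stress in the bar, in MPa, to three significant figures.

A = 678.4 mm².
σ = N/A = 50000/678.4 = 73.7 MPa.

73.7 MPa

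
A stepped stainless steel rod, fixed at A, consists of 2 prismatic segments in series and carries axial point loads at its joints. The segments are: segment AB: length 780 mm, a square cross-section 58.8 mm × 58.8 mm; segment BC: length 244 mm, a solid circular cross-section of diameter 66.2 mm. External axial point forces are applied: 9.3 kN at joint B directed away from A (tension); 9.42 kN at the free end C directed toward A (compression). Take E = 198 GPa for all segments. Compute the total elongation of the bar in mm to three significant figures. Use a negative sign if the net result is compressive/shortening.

Internal axial forces (sectioning from the free end, tension +): N_BC = -9.42 kN, N_AB = -0.12 kN.
A_AB = 3457 mm².
A_BC = 3442 mm².
δ_AB = -120·780/(3457·198000) = -0.0001367 mm
δ_BC = -9420·244/(3442·198000) = -0.003373 mm
δ = Σδ_i = -0.003509 mm.

-0.00351 mm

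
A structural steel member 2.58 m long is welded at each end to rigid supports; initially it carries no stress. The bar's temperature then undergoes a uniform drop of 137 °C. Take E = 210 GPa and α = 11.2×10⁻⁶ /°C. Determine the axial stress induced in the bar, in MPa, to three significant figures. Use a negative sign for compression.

Free thermal expansion αLΔT = 11.2e-6 · 2580 · -137 = -3.959 mm.
The walls impose strain ε = −(-3.959)/2580 = 1.5344e-03; σ = Eε = 210000 · 1.5344e-03 = 322.2 MPa.

322 MPa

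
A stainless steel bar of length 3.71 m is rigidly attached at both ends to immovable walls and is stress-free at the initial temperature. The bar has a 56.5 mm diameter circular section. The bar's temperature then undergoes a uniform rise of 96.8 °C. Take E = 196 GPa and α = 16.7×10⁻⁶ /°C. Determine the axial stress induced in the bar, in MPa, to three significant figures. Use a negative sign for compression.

Free thermal expansion αLΔT = 16.7e-6 · 3710 · 96.8 = 5.997 mm.
The walls impose strain ε = −(5.997)/3710 = -1.6166e-03; σ = Eε = 196000 · -1.6166e-03 = -316.8 MPa.

-317 MPa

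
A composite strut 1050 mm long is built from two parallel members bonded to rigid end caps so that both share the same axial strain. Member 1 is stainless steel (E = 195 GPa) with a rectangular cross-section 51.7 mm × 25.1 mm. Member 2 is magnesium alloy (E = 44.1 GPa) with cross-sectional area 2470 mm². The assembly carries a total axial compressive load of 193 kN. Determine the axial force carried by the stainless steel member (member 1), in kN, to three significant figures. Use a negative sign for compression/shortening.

-135 kN

A_1 = 1298 mm².
Equal strain + equilibrium ⇒ each member carries load in proportion to AE: A₁E₁ = 253000000 N, A₂E₂ = 108900000 N, ΣAE = 362000000 N.
F₁ = P·A₁E₁/ΣAE = -193000·253000000/362000000 = -134900 N.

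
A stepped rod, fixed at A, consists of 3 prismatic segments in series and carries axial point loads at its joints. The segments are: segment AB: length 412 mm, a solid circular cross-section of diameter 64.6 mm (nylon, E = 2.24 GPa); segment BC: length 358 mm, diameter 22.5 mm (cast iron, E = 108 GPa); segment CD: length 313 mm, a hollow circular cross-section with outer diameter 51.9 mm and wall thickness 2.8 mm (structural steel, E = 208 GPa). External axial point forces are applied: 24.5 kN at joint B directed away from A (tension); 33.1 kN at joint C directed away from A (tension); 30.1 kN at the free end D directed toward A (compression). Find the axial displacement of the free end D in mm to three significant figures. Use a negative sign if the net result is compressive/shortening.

Internal axial forces (sectioning from the free end, tension +): N_CD = -30.1 kN, N_BC = 3 kN, N_AB = 27.5 kN.
A_AB = 3278 mm².
A_BC = 397.6 mm².
A_CD = 431.9 mm².
δ_AB = 27500·412/(3278·2240) = 1.543 mm
δ_BC = 3000·358/(397.6·108000) = 0.02501 mm
δ_CD = -30100·313/(431.9·208000) = -0.1049 mm
δ = Σδ_i = 1.463 mm.

1.46 mm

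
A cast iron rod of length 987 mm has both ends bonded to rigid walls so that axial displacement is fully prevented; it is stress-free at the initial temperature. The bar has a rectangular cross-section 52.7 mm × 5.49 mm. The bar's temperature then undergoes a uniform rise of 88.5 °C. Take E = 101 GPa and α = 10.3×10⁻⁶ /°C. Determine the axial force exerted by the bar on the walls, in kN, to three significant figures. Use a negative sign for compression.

Free thermal expansion αLΔT = 10.3e-6 · 987 · 88.5 = 0.8997 mm.
The walls impose strain ε = −(0.8997)/987 = -9.1155e-04; σ = Eε = 101000 · -9.1155e-04 = -92.07 MPa.
Wall reaction R = σ·A = -92.07·289.3 = -26640 N = -26.64 kN.

-26.6 kN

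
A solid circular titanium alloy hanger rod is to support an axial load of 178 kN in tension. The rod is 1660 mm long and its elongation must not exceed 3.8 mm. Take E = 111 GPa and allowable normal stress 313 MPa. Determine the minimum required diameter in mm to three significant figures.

Required area A ≥ P/σ_allow = 178000/313 = 568.7 mm².
For a solid circular section, d ≥ √(4A/π) = 26.91 mm.
Elongation limit: A ≥ PL/(Eδ_allow) = 178000·1660/(111000·3.8) = 700.5 mm² ⇒ d ≥ 29.87 mm.
The elongation limit governs.

29.9 mm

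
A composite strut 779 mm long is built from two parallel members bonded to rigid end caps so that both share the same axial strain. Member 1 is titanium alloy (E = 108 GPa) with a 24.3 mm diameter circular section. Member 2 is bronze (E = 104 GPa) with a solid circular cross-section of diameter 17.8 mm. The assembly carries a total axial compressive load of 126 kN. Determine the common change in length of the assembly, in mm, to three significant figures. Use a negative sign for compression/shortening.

-1.29 mm

A_1 = 463.8 mm².
A_2 = 248.8 mm².
Equal strain + equilibrium ⇒ each member carries load in proportion to AE: A₁E₁ = 50090000 N, A₂E₂ = 25880000 N, ΣAE = 75970000 N.
δ = PL/ΣAE = -126000·779/75970000 = -1.292 mm.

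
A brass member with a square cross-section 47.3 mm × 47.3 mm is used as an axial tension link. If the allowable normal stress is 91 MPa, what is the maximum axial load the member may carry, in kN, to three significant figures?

204 kN

A = 2237 mm².
P_max = σ_allow · A = 91 · 2237 = 203600 N = 203.6 kN.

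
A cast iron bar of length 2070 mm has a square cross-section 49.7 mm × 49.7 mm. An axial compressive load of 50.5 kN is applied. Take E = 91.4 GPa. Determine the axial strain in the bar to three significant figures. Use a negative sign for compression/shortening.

A = 2470 mm².
σ = N/A = -20.44 MPa; ε = σ/E = -20.44/91400 = -2.237e-04.

-2.24e-04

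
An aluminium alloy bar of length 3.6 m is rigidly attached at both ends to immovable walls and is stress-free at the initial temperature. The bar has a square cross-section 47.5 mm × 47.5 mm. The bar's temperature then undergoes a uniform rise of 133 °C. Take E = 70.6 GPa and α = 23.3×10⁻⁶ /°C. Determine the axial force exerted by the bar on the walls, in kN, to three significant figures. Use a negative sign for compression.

Free thermal expansion αLΔT = 23.3e-6 · 3600 · 133 = 11.16 mm.
The walls impose strain ε = −(11.16)/3600 = -3.0989e-03; σ = Eε = 70600 · -3.0989e-03 = -218.8 MPa.
Wall reaction R = σ·A = -218.8·2256 = -493600 N = -493.6 kN.

-494 kN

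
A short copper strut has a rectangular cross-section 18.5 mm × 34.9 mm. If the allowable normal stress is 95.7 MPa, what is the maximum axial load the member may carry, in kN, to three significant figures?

61.8 kN

A = 645.6 mm².
P_max = σ_allow · A = 95.7 · 645.6 = 61790 N = 61.79 kN.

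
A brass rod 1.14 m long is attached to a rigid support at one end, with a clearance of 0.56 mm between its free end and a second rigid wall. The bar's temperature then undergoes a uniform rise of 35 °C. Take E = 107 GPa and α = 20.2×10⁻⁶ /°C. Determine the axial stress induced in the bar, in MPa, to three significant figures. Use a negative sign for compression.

-23.1 MPa

Free thermal expansion αLΔT = 20.2e-6 · 1140 · 35 = 0.806 mm.
The walls engage after the gap closes; constrained expansion = 0.806 − 0.56 = 0.246 mm.
The walls impose strain ε = −(0.246)/1140 = -2.1577e-04; σ = Eε = 107000 · -2.1577e-04 = -23.09 MPa.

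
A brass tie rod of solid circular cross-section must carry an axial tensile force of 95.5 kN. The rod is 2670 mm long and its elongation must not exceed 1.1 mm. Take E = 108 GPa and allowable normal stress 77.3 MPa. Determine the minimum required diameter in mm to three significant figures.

Required area A ≥ P/σ_allow = 95500/77.3 = 1235 mm².
For a solid circular section, d ≥ √(4A/π) = 39.66 mm.
Elongation limit: A ≥ PL/(Eδ_allow) = 95500·2670/(108000·1.1) = 2146 mm² ⇒ d ≥ 52.28 mm.
The elongation limit governs.

52.3 mm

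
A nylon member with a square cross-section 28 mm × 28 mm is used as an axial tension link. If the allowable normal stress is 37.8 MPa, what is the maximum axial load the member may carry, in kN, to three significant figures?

A = 784 mm².
P_max = σ_allow · A = 37.8 · 784 = 29640 N = 29.64 kN.

29.6 kN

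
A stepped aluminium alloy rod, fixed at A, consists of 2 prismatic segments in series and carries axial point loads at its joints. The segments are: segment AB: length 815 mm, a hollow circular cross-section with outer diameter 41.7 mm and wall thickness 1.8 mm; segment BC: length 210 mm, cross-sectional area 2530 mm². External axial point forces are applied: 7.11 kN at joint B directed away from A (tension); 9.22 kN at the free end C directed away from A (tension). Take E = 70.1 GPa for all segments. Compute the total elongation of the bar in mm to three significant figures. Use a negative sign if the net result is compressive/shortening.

0.852 mm

Internal axial forces (sectioning from the free end, tension +): N_BC = 9.22 kN, N_AB = 16.33 kN.
A_AB = 225.6 mm².
δ_AB = 16330·815/(225.6·70100) = 0.8415 mm
δ_BC = 9220·210/(2530·70100) = 0.01092 mm
δ = Σδ_i = 0.8524 mm.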